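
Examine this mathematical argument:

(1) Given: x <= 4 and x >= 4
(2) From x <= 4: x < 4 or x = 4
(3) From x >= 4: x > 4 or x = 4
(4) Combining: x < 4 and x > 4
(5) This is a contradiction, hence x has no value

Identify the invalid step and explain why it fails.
Step 4: Combining: x < 4 and x > 4

Step 4 incorrectly combines the conditions. From x <= 4 and x >= 4, the intersection is x = 4. The error treats the 'or' cases as 'and' requirements. The correct conclusion is that x = 4 is the unique solution, not that no solution exists.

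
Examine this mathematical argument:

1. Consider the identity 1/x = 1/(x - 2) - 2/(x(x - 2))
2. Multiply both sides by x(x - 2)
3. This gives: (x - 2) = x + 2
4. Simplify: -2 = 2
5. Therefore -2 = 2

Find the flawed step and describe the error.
Step 3: This gives: (x - 2) = x + 2

Step 3 makes a sign error when clearing denominators. Multiplying -2/(x(x - 2)) by x(x - 2) gives -2, not +2. The correct result is (x - 2) = x - 2, which is trivially true, not (x - 2) = x + 2. (Step 1 is a valid identity: 1/(x - 2) - 2/(x(x - 2)) = (x - 2)/(x(x - 2)) = 1/x.)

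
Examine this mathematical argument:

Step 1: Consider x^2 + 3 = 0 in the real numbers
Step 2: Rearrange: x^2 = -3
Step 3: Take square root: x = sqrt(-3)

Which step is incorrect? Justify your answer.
Step 3: Take square root: x = sqrt(-3)

Step 3 takes the square root of -3, which is negative. In the real number system, the square root of a negative number is undefined. The equation x^2 + 3 = 0 has no real solutions. Square roots of negative numbers only exist in the complex numbers.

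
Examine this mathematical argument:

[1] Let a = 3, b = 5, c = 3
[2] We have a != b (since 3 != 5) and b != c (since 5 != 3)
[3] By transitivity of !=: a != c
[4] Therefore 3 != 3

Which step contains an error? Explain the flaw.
Step 3: By transitivity of !=: a != c

Step 3 incorrectly applies transitivity to the '!=' relation. Transitivity states: if a R b and b R c, then a R c. However, '!=' is not transitive. Counterexample: 3 != 5 and 5 != 3, but 3 = 3 (both equal 3). Transitivity holds for relations like <, <=, =, but not for !=.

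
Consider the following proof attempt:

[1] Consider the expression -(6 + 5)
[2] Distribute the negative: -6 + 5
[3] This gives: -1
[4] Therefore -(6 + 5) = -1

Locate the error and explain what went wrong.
Step 2: Distribute the negative: -6 + 5

Step 2 incorrectly distributes the negative sign. The correct distribution is -(6 + 5) = -6 - 5 = -11. The negative must be applied to both terms, not just the first. The error treats -(6 + 5) as -6 + 5, which equals -1 instead of -11.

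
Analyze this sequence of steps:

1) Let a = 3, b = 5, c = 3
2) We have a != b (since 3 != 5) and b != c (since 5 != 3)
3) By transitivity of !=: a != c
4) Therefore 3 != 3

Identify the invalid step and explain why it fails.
Step 3: By transitivity of !=: a != c

Step 3 incorrectly applies transitivity to the '!=' relation. Transitivity states: if a R b and b R c, then a R c. However, '!=' is not transitive. Counterexample: 3 != 5 and 5 != 3, but 3 = 3 (both equal 3). Transitivity holds for relations like <, <=, =, but not for !=.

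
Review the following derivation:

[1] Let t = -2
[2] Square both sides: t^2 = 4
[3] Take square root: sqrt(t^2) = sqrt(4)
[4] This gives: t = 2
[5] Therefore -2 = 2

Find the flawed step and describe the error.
Step 4: This gives: t = 2

Step 4 incorrectly states that sqrt(t^2) = t. The correct identity is sqrt(t^2) = |t|. Since t = -2 < 0, we have sqrt(t^2) = |-2| = 2, not t = -2.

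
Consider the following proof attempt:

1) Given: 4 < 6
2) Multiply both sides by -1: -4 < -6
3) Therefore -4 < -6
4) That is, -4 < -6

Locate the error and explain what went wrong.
Step 2: Multiply both sides by -1: -4 < -6

Step 2 multiplies both sides by -1 but fails to reverse the inequality sign. When multiplying (or dividing) an inequality by a negative number, the direction must be reversed. Since 4 < 6, we should get -4 > -6, i.e., -4 > -6.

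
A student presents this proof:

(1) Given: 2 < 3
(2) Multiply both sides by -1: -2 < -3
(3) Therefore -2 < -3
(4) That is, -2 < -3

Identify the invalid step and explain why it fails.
Step 2: Multiply both sides by -1: -2 < -3

Step 2 multiplies both sides by -1 but fails to reverse the inequality sign. When multiplying (or dividing) an inequality by a negative number, the direction must be reversed. Since 2 < 3, we should get -2 > -3, i.e., -2 > -3.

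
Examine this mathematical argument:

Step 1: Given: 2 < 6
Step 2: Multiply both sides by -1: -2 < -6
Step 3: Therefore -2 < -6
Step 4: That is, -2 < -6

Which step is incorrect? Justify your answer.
Step 2: Multiply both sides by -1: -2 < -6

Step 2 multiplies both sides by -1 but fails to reverse the inequality sign. When multiplying (or dividing) an inequality by a negative number, the direction must be reversed. Since 2 < 6, we should get -2 > -6, i.e., -2 > -6.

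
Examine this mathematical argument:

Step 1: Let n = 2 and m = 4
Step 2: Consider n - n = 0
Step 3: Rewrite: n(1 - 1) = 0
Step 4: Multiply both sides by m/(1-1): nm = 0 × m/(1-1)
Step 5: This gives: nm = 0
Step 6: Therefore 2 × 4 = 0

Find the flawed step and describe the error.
Step 4: Multiply both sides by m/(1-1): nm = 0 × m/(1-1)

Step 4 multiplies both sides by m/(1-1). However, 1-1 = 0, so this is multiplication by m/0, which is undefined. We cannot multiply by an undefined expression.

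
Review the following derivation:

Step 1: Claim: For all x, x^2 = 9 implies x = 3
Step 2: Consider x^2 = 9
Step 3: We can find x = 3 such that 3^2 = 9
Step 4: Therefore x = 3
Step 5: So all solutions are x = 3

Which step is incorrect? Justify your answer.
Step 4: Therefore x = 3

Step 4 incorrectly concludes that x = 3 is the only solution. The proof shows that x = 3 is A solution (existence), but does not show it is the ONLY solution (uniqueness). In fact, x = -3 is also a solution since (-3)^2 = 9. Finding one solution doesn't prove there are no others.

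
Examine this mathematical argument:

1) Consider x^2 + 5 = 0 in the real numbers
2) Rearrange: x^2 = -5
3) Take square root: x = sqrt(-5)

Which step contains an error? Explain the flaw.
Step 3: Take square root: x = sqrt(-5)

Step 3 takes the square root of -5, which is negative. In the real number system, the square root of a negative number is undefined. The equation x^2 + 5 = 0 has no real solutions. Square roots of negative numbers only exist in the complex numbers.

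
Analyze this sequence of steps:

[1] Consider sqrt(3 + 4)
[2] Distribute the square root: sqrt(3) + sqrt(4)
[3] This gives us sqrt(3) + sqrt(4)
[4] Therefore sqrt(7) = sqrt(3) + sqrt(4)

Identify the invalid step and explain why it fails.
Step 2: Distribute the square root: sqrt(3) + sqrt(4)

Step 2 incorrectly 'distributes' the square root over addition. The square root function does not distribute: sqrt(a + b) ≠ sqrt(a) + sqrt(b). In fact, sqrt(3 + 4) = sqrt(7) ≈ 2.6458, while sqrt(3) + sqrt(4) ≈ 3.7321.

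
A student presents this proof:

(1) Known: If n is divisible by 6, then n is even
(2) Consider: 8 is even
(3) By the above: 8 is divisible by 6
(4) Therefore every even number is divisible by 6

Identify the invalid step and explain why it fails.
Step 3: By the above: 8 is divisible by 6

Step 3 commits the fallacy of affirming the consequent. The known fact 'divisible by 6 → even' does NOT imply 'even → divisible by 6'. That would be the converse, which is false. For example, 8 is even but 8 ÷ 6 = 1.33, which is not an integer.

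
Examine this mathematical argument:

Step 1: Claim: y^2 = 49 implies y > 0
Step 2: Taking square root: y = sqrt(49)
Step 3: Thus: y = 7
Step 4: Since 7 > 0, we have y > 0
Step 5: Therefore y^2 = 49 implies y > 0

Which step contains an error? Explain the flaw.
Step 2: Taking square root: y = sqrt(49)

Step 2 takes the square root and assumes the positive root only. The equation y^2 = 49 actually has two solutions: y = 7 and y = -7. The proof silently assumes y > 0 without justification, then uses this assumption to conclude y > 0, which is circular. The counterexample y = -7 shows the claim is false.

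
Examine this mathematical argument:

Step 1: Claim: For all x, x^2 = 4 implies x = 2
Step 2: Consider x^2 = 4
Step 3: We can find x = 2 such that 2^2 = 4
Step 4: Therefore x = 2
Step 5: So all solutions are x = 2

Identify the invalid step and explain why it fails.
Step 4: Therefore x = 2

Step 4 incorrectly concludes that x = 2 is the only solution. The proof shows that x = 2 is A solution (existence), but does not show it is the ONLY solution (uniqueness). In fact, x = -2 is also a solution since (-2)^2 = 4. Finding one solution doesn't prove there are no others.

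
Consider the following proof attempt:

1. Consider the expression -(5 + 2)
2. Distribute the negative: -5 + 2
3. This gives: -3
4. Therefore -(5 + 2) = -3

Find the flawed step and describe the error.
Step 2: Distribute the negative: -5 + 2

Step 2 incorrectly distributes the negative sign. The correct distribution is -(5 + 2) = -5 - 2 = -7. The negative must be applied to both terms, not just the first. The error treats -(5 + 2) as -5 + 2, which equals -3 instead of -7.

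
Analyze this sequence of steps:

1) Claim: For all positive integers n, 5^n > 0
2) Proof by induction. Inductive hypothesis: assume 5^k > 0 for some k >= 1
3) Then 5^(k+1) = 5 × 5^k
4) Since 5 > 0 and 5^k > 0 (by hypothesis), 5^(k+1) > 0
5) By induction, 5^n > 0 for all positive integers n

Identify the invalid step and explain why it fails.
Step 5: By induction, 5^n > 0 for all positive integers n

Step 5 concludes the proof by induction, but no base case was ever established. A valid induction proof requires: (1) a base case proving 5^1 > 0, and (2) an inductive step showing IF 5^k > 0 THEN 5^(k+1) > 0. Steps 2-4 correctly establish the inductive step, but without the base case the conclusion in step 5 does not follow.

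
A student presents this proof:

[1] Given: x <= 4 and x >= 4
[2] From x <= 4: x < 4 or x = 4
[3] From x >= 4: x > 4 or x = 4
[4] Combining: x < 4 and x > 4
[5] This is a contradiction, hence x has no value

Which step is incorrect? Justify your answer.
Step 4: Combining: x < 4 and x > 4

Step 4 incorrectly combines the conditions. From x <= 4 and x >= 4, the intersection is x = 4. The error treats the 'or' cases as 'and' requirements. The correct conclusion is that x = 4 is the unique solution, not that no solution exists.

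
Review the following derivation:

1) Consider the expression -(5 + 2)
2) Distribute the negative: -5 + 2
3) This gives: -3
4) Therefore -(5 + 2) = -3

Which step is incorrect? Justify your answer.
Step 2: Distribute the negative: -5 + 2

Step 2 incorrectly distributes the negative sign. The correct distribution is -(5 + 2) = -5 - 2 = -7. The negative must be applied to both terms, not just the first. The error treats -(5 + 2) as -5 + 2, which equals -3 instead of -7.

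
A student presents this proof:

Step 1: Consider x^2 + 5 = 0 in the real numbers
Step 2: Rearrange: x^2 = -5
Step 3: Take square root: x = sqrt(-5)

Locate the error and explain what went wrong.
Step 3: Take square root: x = sqrt(-5)

Step 3 takes the square root of -5, which is negative. In the real number system, the square root of a negative number is undefined. The equation x^2 + 5 = 0 has no real solutions. Square roots of negative numbers only exist in the complex numbers.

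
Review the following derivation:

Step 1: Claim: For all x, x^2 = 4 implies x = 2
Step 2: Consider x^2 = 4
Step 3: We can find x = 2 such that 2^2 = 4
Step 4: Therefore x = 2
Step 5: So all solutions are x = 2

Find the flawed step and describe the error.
Step 4: Therefore x = 2

Step 4 incorrectly concludes that x = 2 is the only solution. The proof shows that x = 2 is A solution (existence), but does not show it is the ONLY solution (uniqueness). In fact, x = -2 is also a solution since (-2)^2 = 4. Finding one solution doesn't prove there are no others.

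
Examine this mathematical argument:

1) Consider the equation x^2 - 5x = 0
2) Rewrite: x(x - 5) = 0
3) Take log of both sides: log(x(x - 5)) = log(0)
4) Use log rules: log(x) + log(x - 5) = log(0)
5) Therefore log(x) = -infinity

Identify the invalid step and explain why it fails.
Step 3: Take log of both sides: log(x(x - 5)) = log(0)

Step 3 takes the logarithm of both sides, resulting in log(0) on the right side. The logarithm is only defined for positive numbers; log(0) is undefined (approaches negative infinity). This operation is invalid.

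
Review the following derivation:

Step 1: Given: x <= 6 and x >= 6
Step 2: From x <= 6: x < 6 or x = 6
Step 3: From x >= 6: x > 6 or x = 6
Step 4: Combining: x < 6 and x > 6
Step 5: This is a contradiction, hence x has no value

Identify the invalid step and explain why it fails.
Step 4: Combining: x < 6 and x > 6

Step 4 incorrectly combines the conditions. From x <= 6 and x >= 6, the intersection is x = 6. The error treats the 'or' cases as 'and' requirements. The correct conclusion is that x = 6 is the unique solution, not that no solution exists.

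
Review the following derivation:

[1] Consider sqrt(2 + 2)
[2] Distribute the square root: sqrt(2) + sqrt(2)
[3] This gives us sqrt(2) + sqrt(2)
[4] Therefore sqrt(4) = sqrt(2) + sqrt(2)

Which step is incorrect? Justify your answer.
Step 2: Distribute the square root: sqrt(2) + sqrt(2)

Step 2 incorrectly 'distributes' the square root over addition. The square root function does not distribute: sqrt(a + b) ≠ sqrt(a) + sqrt(b). In fact, sqrt(2 + 2) = sqrt(4) ≈ 2.0000, while sqrt(2) + sqrt(2) ≈ 2.8284.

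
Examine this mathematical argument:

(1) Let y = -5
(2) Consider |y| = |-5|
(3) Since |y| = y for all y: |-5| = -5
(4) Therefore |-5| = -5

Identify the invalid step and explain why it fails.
Step 3: Since |y| = y for all y: |-5| = -5

Step 3 incorrectly states that |y| = y for all y. The correct definition is |y| = y when y >= 0, and |y| = -y when y < 0. Since -5 < 0, we have |-5| = -(-5) = 5, not -5.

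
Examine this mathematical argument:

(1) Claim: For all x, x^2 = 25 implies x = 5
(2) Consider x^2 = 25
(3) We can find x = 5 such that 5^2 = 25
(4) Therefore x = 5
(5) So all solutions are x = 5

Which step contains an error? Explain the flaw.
Step 4: Therefore x = 5

Step 4 incorrectly concludes that x = 5 is the only solution. The proof shows that x = 5 is A solution (existence), but does not show it is the ONLY solution (uniqueness). In fact, x = -5 is also a solution since (-5)^2 = 25. Finding one solution doesn't prove there are no others.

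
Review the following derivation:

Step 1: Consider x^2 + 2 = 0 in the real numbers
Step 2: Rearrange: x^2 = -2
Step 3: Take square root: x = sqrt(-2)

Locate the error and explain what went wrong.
Step 3: Take square root: x = sqrt(-2)

Step 3 takes the square root of -2, which is negative. In the real number system, the square root of a negative number is undefined. The equation x^2 + 2 = 0 has no real solutions. Square roots of negative numbers only exist in the complex numbers.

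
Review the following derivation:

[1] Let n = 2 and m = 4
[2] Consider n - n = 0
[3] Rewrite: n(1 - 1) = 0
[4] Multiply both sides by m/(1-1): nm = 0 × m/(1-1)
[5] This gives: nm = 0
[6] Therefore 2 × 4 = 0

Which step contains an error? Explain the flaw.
Step 4: Multiply both sides by m/(1-1): nm = 0 × m/(1-1)

Step 4 multiplies both sides by m/(1-1). However, 1-1 = 0, so this is multiplication by m/0, which is undefined. We cannot multiply by an undefined expression.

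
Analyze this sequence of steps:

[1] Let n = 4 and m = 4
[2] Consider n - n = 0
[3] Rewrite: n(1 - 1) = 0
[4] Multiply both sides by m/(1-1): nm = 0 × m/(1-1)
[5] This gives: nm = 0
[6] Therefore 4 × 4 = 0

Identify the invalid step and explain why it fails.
Step 4: Multiply both sides by m/(1-1): nm = 0 × m/(1-1)

Step 4 multiplies both sides by m/(1-1). However, 1-1 = 0, so this is multiplication by m/0, which is undefined. We cannot multiply by an undefined expression.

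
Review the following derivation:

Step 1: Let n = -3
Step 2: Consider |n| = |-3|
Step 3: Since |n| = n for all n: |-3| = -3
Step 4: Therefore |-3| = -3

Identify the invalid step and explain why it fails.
Step 3: Since |n| = n for all n: |-3| = -3

Step 3 incorrectly states that |n| = n for all n. The correct definition is |n| = n when n >= 0, and |n| = -n when n < 0. Since -3 < 0, we have |-3| = -(-3) = 3, not -3.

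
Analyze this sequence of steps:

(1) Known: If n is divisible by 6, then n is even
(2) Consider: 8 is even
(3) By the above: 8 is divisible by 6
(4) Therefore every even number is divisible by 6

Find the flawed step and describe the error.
Step 3: By the above: 8 is divisible by 6

Step 3 commits the fallacy of affirming the consequent. The known fact 'divisible by 6 → even' does NOT imply 'even → divisible by 6'. That would be the converse, which is false. For example, 8 is even but 8 ÷ 6 = 1.33, which is not an integer.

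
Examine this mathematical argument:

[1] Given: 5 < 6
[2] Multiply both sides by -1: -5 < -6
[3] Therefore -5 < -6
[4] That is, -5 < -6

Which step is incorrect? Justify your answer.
Step 2: Multiply both sides by -1: -5 < -6

Step 2 multiplies both sides by -1 but fails to reverse the inequality sign. When multiplying (or dividing) an inequality by a negative number, the direction must be reversed. Since 5 < 6, we should get -5 > -6, i.e., -5 > -6.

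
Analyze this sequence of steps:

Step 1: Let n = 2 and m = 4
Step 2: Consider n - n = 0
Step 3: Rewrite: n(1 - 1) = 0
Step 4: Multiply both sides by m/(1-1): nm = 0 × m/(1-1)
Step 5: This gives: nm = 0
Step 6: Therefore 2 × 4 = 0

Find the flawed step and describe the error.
Step 4: Multiply both sides by m/(1-1): nm = 0 × m/(1-1)

Step 4 multiplies both sides by m/(1-1). However, 1-1 = 0, so this is multiplication by m/0, which is undefined. We cannot multiply by an undefined expression.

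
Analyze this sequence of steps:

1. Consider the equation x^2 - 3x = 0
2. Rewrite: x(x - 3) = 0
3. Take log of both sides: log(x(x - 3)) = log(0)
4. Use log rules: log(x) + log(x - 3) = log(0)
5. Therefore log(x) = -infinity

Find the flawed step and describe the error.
Step 3: Take log of both sides: log(x(x - 3)) = log(0)

Step 3 takes the logarithm of both sides, resulting in log(0) on the right side. The logarithm is only defined for positive numbers; log(0) is undefined (approaches negative infinity). This operation is invalid.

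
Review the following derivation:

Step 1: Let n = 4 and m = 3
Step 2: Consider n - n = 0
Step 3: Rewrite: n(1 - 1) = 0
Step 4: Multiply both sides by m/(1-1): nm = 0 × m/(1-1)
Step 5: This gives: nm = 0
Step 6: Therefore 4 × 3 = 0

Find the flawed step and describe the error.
Step 4: Multiply both sides by m/(1-1): nm = 0 × m/(1-1)

Step 4 multiplies both sides by m/(1-1). However, 1-1 = 0, so this is multiplication by m/0, which is undefined. We cannot multiply by an undefined expression.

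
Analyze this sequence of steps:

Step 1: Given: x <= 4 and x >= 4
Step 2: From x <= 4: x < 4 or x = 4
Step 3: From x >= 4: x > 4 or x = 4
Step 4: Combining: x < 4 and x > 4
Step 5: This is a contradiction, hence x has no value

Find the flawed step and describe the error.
Step 4: Combining: x < 4 and x > 4

Step 4 incorrectly combines the conditions. From x <= 4 and x >= 4, the intersection is x = 4. The error treats the 'or' cases as 'and' requirements. The correct conclusion is that x = 4 is the unique solution, not that no solution exists.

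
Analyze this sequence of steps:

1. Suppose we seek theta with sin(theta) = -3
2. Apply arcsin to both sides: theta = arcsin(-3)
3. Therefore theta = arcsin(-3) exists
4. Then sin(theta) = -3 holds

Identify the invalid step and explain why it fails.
Step 2: Apply arcsin to both sides: theta = arcsin(-3)

Step 2 applies arcsin to -3. However, arcsin(x) is only defined for x in [-1, 1] because sin(theta) can only produce values in that range. Since |-3| > 1, arcsin(-3) is undefined. There is no angle whose sine equals -3.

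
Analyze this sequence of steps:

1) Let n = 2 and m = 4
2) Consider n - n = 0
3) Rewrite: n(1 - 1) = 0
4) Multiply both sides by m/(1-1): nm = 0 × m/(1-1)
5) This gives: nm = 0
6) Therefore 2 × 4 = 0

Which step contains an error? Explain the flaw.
Step 4: Multiply both sides by m/(1-1): nm = 0 × m/(1-1)

Step 4 multiplies both sides by m/(1-1). However, 1-1 = 0, so this is multiplication by m/0, which is undefined. We cannot multiply by an undefined expression.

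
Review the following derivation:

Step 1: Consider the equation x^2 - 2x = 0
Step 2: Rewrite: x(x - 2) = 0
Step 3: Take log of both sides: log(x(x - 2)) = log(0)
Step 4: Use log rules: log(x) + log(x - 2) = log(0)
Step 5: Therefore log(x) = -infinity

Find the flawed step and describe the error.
Step 3: Take log of both sides: log(x(x - 2)) = log(0)

Step 3 takes the logarithm of both sides, resulting in log(0) on the right side. The logarithm is only defined for positive numbers; log(0) is undefined (approaches negative infinity). This operation is invalid.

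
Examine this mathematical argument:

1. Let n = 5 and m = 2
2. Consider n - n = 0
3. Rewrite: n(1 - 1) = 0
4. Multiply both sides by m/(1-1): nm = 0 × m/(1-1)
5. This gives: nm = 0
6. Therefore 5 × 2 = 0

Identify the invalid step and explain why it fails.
Step 4: Multiply both sides by m/(1-1): nm = 0 × m/(1-1)

Step 4 multiplies both sides by m/(1-1). However, 1-1 = 0, so this is multiplication by m/0, which is undefined. We cannot multiply by an undefined expression.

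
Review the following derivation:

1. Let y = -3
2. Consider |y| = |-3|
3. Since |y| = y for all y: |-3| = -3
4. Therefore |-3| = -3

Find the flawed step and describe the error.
Step 3: Since |y| = y for all y: |-3| = -3

Step 3 incorrectly states that |y| = y for all y. The correct definition is |y| = y when y >= 0, and |y| = -y when y < 0. Since -3 < 0, we have |-3| = -(-3) = 3, not -3.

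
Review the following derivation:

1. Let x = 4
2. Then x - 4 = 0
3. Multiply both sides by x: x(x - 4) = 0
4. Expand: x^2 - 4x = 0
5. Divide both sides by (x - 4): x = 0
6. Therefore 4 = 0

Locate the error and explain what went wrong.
Step 5: Divide both sides by (x - 4): x = 0

Step 5 divides both sides by (x - 4). However, since x = 4, we have (x - 4) = 0. Division by zero is undefined, making this step invalid.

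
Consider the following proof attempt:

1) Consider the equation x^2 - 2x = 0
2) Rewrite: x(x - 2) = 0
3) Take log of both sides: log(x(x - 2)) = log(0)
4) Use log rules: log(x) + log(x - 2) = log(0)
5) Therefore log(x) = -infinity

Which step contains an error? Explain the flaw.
Step 3: Take log of both sides: log(x(x - 2)) = log(0)

Step 3 takes the logarithm of both sides, resulting in log(0) on the right side. The logarithm is only defined for positive numbers; log(0) is undefined (approaches negative infinity). This operation is invalid.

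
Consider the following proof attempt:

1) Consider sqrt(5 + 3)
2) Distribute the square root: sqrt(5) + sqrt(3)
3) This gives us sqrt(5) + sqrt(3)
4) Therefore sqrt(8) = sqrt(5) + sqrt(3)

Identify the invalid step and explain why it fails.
Step 2: Distribute the square root: sqrt(5) + sqrt(3)

Step 2 incorrectly 'distributes' the square root over addition. The square root function does not distribute: sqrt(a + b) ≠ sqrt(a) + sqrt(b). In fact, sqrt(5 + 3) = sqrt(8) ≈ 2.8284, while sqrt(5) + sqrt(3) ≈ 3.9681.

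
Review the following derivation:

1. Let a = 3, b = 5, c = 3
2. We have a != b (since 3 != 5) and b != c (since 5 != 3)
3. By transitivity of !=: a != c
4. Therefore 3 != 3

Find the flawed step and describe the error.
Step 3: By transitivity of !=: a != c

Step 3 incorrectly applies transitivity to the '!=' relation. Transitivity states: if a R b and b R c, then a R c. However, '!=' is not transitive. Counterexample: 3 != 5 and 5 != 3, but 3 = 3 (both equal 3). Transitivity holds for relations like <, <=, =, but not for !=.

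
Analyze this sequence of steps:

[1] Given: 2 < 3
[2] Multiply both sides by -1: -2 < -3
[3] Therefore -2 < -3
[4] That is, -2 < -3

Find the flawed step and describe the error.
Step 2: Multiply both sides by -1: -2 < -3

Step 2 multiplies both sides by -1 but fails to reverse the inequality sign. When multiplying (or dividing) an inequality by a negative number, the direction must be reversed. Since 2 < 3, we should get -2 > -3, i.e., -2 > -3.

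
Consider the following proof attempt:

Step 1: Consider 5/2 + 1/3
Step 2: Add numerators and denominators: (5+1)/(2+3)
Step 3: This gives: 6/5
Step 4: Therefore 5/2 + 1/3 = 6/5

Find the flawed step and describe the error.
Step 2: Add numerators and denominators: (5+1)/(2+3)

Step 2 incorrectly adds fractions by separately adding numerators and denominators. This is wrong. The correct method requires a common denominator: 5/2 + 1/3 = (5×3 + 1×2)/(2×3) = 17/6 = 17/6. The method used gives 6/5, which is different.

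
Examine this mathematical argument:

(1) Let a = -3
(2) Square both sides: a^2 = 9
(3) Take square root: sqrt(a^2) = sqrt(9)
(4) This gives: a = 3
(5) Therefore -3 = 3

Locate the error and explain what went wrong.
Step 4: This gives: a = 3

Step 4 incorrectly states that sqrt(a^2) = a. The correct identity is sqrt(a^2) = |a|. Since a = -3 < 0, we have sqrt(a^2) = |-3| = 3, not a = -3.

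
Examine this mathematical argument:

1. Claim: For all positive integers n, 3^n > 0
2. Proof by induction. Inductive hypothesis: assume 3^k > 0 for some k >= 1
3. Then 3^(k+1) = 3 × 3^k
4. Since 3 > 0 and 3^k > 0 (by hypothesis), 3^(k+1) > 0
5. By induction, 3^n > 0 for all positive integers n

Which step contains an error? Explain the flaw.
Step 5: By induction, 3^n > 0 for all positive integers n

Step 5 concludes the proof by induction, but no base case was ever established. A valid induction proof requires: (1) a base case proving 3^1 > 0, and (2) an inductive step showing IF 3^k > 0 THEN 3^(k+1) > 0. Steps 2-4 correctly establish the inductive step, but without the base case the conclusion in step 5 does not follow.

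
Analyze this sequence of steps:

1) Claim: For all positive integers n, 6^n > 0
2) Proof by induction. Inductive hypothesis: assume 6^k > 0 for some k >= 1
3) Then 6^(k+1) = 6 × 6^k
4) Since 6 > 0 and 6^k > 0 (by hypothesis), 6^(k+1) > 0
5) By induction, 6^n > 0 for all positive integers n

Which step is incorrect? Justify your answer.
Step 5: By induction, 6^n > 0 for all positive integers n

Step 5 concludes the proof by induction, but no base case was ever established. A valid induction proof requires: (1) a base case proving 6^1 > 0, and (2) an inductive step showing IF 6^k > 0 THEN 6^(k+1) > 0. Steps 2-4 correctly establish the inductive step, but without the base case the conclusion in step 5 does not follow.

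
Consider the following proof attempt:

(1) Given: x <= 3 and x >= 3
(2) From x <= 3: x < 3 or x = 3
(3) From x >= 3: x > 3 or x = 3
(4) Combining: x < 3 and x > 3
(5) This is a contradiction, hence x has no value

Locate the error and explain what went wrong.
Step 4: Combining: x < 3 and x > 3

Step 4 incorrectly combines the conditions. From x <= 3 and x >= 3, the intersection is x = 3. The error treats the 'or' cases as 'and' requirements. The correct conclusion is that x = 3 is the unique solution, not that no solution exists.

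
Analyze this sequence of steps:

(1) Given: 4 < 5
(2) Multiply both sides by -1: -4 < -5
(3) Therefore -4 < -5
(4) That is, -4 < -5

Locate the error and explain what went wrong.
Step 2: Multiply both sides by -1: -4 < -5

Step 2 multiplies both sides by -1 but fails to reverse the inequality sign. When multiplying (or dividing) an inequality by a negative number, the direction must be reversed. Since 4 < 5, we should get -4 > -5, i.e., -4 > -5.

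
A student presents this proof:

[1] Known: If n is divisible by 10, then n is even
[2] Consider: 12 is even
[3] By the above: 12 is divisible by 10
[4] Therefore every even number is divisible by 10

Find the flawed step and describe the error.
Step 3: By the above: 12 is divisible by 10

Step 3 commits the fallacy of affirming the consequent. The known fact 'divisible by 10 → even' does NOT imply 'even → divisible by 10'. That would be the converse, which is false. For example, 12 is even but 12 ÷ 10 = 1.20, which is not an integer.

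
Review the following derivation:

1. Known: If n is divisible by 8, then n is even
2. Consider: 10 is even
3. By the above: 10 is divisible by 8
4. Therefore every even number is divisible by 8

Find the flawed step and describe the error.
Step 3: By the above: 10 is divisible by 8

Step 3 commits the fallacy of affirming the consequent. The known fact 'divisible by 8 → even' does NOT imply 'even → divisible by 8'. That would be the converse, which is false. For example, 10 is even but 10 ÷ 8 = 1.25, which is not an integer.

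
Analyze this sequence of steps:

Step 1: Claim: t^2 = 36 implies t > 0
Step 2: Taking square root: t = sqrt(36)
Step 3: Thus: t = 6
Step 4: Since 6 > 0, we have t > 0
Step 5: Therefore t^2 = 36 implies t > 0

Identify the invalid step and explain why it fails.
Step 2: Taking square root: t = sqrt(36)

Step 2 takes the square root and assumes the positive root only. The equation t^2 = 36 actually has two solutions: t = 6 and t = -6. The proof silently assumes t > 0 without justification, then uses this assumption to conclude t > 0, which is circular. The counterexample t = -6 shows the claim is false.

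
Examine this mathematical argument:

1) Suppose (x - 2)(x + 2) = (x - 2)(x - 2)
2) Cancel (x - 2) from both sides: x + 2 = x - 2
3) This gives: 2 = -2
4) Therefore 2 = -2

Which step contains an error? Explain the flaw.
Step 2: Cancel (x - 2) from both sides: x + 2 = x - 2

Step 2 cancels (x - 2) from both sides. This is only valid if (x - 2) ≠ 0, i.e., x ≠ 2. When x = 2, both sides equal zero regardless of the other factors. The correct approach requires considering x = 2 as a separate case.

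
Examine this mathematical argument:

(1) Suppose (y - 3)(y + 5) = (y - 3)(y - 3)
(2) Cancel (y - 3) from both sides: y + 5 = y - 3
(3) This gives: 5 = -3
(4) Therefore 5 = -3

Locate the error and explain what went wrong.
Step 2: Cancel (y - 3) from both sides: y + 5 = y - 3

Step 2 cancels (y - 3) from both sides. This is only valid if (y - 3) ≠ 0, i.e., y ≠ 3. When y = 3, both sides equal zero regardless of the other factors. The correct approach requires considering y = 3 as a separate case.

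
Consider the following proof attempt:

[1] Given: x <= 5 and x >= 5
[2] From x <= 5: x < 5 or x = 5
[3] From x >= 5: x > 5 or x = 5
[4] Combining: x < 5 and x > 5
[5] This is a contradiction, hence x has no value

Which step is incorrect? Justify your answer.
Step 4: Combining: x < 5 and x > 5

Step 4 incorrectly combines the conditions. From x <= 5 and x >= 5, the intersection is x = 5. The error treats the 'or' cases as 'and' requirements. The correct conclusion is that x = 5 is the unique solution, not that no solution exists.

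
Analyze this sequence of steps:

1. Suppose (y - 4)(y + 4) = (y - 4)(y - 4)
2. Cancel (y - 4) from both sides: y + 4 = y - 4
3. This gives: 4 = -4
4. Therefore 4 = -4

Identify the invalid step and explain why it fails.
Step 2: Cancel (y - 4) from both sides: y + 4 = y - 4

Step 2 cancels (y - 4) from both sides. This is only valid if (y - 4) ≠ 0, i.e., y ≠ 4. When y = 4, both sides equal zero regardless of the other factors. The correct approach requires considering y = 4 as a separate case.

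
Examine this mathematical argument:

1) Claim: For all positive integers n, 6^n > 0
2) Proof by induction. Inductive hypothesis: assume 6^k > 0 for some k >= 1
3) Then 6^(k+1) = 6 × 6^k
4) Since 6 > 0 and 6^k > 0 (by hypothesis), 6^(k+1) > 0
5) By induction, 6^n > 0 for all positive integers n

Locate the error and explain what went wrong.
Step 5: By induction, 6^n > 0 for all positive integers n

Step 5 concludes the proof by induction, but no base case was ever established. A valid induction proof requires: (1) a base case proving 6^1 > 0, and (2) an inductive step showing IF 6^k > 0 THEN 6^(k+1) > 0. Steps 2-4 correctly establish the inductive step, but without the base case the conclusion in step 5 does not follow.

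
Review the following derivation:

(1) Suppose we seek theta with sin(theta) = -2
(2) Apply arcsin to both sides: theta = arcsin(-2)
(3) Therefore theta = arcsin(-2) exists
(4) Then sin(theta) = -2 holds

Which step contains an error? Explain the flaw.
Step 2: Apply arcsin to both sides: theta = arcsin(-2)

Step 2 applies arcsin to -2. However, arcsin(x) is only defined for x in [-1, 1] because sin(theta) can only produce values in that range. Since |-2| > 1, arcsin(-2) is undefined. There is no angle whose sine equals -2.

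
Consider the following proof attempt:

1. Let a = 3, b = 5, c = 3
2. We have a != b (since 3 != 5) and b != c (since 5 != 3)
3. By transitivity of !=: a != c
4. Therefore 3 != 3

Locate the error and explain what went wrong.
Step 3: By transitivity of !=: a != c

Step 3 incorrectly applies transitivity to the '!=' relation. Transitivity states: if a R b and b R c, then a R c. However, '!=' is not transitive. Counterexample: 3 != 5 and 5 != 3, but 3 = 3 (both equal 3). Transitivity holds for relations like <, <=, =, but not for !=.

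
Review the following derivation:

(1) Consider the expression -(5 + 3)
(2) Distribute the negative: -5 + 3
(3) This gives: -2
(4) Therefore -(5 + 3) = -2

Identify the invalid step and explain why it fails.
Step 2: Distribute the negative: -5 + 3

Step 2 incorrectly distributes the negative sign. The correct distribution is -(5 + 3) = -5 - 3 = -8. The negative must be applied to both terms, not just the first. The error treats -(5 + 3) as -5 + 3, which equals -2 instead of -8.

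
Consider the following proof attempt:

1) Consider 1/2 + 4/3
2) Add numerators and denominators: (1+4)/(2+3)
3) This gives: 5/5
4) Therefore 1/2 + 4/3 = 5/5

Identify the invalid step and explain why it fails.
Step 2: Add numerators and denominators: (1+4)/(2+3)

Step 2 incorrectly adds fractions by separately adding numerators and denominators. This is wrong. The correct method requires a common denominator: 1/2 + 4/3 = (1×3 + 4×2)/(2×3) = 11/6 = 11/6. The method used gives 5/5, which is different.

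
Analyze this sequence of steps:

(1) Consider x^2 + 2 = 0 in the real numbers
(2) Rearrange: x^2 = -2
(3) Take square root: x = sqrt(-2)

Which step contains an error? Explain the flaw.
Step 3: Take square root: x = sqrt(-2)

Step 3 takes the square root of -2, which is negative. In the real number system, the square root of a negative number is undefined. The equation x^2 + 2 = 0 has no real solutions. Square roots of negative numbers only exist in the complex numbers.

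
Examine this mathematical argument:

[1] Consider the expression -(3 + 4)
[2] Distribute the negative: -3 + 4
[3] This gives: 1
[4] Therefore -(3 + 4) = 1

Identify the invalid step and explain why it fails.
Step 2: Distribute the negative: -3 + 4

Step 2 incorrectly distributes the negative sign. The correct distribution is -(3 + 4) = -3 - 4 = -7. The negative must be applied to both terms, not just the first. The error treats -(3 + 4) as -3 + 4, which equals 1 instead of -7.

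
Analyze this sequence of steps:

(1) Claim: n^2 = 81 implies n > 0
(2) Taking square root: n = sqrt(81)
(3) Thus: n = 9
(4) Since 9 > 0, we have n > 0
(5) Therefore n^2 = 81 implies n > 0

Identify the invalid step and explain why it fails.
Step 2: Taking square root: n = sqrt(81)

Step 2 takes the square root and assumes the positive root only. The equation n^2 = 81 actually has two solutions: n = 9 and n = -9. The proof silently assumes n > 0 without justification, then uses this assumption to conclude n > 0, which is circular. The counterexample n = -9 shows the claim is false.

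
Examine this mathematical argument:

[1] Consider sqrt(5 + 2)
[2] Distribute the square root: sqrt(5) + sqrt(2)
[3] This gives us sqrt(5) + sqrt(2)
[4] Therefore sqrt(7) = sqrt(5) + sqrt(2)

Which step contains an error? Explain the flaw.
Step 2: Distribute the square root: sqrt(5) + sqrt(2)

Step 2 incorrectly 'distributes' the square root over addition. The square root function does not distribute: sqrt(a + b) ≠ sqrt(a) + sqrt(b). In fact, sqrt(5 + 2) = sqrt(7) ≈ 2.6458, while sqrt(5) + sqrt(2) ≈ 3.6503.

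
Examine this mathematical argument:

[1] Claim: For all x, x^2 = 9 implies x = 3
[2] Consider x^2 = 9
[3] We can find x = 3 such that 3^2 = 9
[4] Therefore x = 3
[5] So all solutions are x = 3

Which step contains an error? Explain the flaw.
Step 4: Therefore x = 3

Step 4 incorrectly concludes that x = 3 is the only solution. The proof shows that x = 3 is A solution (existence), but does not show it is the ONLY solution (uniqueness). In fact, x = -3 is also a solution since (-3)^2 = 9. Finding one solution doesn't prove there are no others.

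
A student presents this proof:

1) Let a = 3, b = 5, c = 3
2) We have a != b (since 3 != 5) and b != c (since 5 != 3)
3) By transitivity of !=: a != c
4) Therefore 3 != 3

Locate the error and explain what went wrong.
Step 3: By transitivity of !=: a != c

Step 3 incorrectly applies transitivity to the '!=' relation. Transitivity states: if a R b and b R c, then a R c. However, '!=' is not transitive. Counterexample: 3 != 5 and 5 != 3, but 3 = 3 (both equal 3). Transitivity holds for relations like <, <=, =, but not for !=.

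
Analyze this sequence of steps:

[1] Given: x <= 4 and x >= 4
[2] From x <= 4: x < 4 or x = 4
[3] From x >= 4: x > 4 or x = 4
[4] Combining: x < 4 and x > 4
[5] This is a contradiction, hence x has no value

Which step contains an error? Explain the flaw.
Step 4: Combining: x < 4 and x > 4

Step 4 incorrectly combines the conditions. From x <= 4 and x >= 4, the intersection is x = 4. The error treats the 'or' cases as 'and' requirements. The correct conclusion is that x = 4 is the unique solution, not that no solution exists.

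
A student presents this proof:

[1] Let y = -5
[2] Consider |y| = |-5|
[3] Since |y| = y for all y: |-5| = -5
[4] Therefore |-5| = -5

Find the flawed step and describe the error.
Step 3: Since |y| = y for all y: |-5| = -5

Step 3 incorrectly states that |y| = y for all y. The correct definition is |y| = y when y >= 0, and |y| = -y when y < 0. Since -5 < 0, we have |-5| = -(-5) = 5, not -5.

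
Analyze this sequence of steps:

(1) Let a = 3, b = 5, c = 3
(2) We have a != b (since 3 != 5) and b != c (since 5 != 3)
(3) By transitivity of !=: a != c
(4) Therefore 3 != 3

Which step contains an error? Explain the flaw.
Step 3: By transitivity of !=: a != c

Step 3 incorrectly applies transitivity to the '!=' relation. Transitivity states: if a R b and b R c, then a R c. However, '!=' is not transitive. Counterexample: 3 != 5 and 5 != 3, but 3 = 3 (both equal 3). Transitivity holds for relations like <, <=, =, but not for !=.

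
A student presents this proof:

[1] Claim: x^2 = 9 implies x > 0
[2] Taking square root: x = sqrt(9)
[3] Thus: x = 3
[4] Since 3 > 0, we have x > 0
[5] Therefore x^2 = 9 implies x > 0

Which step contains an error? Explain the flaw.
Step 2: Taking square root: x = sqrt(9)

Step 2 takes the square root and assumes the positive root only. The equation x^2 = 9 actually has two solutions: x = 3 and x = -3. The proof silently assumes x > 0 without justification, then uses this assumption to conclude x > 0, which is circular. The counterexample x = -3 shows the claim is false.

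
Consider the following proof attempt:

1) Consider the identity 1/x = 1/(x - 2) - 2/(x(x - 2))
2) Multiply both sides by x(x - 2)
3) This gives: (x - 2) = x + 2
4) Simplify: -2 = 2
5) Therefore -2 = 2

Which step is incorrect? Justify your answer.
Step 3: This gives: (x - 2) = x + 2

Step 3 makes a sign error when clearing denominators. Multiplying -2/(x(x - 2)) by x(x - 2) gives -2, not +2. The correct result is (x - 2) = x - 2, which is trivially true, not (x - 2) = x + 2. (Step 1 is a valid identity: 1/(x - 2) - 2/(x(x - 2)) = (x - 2)/(x(x - 2)) = 1/x.)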